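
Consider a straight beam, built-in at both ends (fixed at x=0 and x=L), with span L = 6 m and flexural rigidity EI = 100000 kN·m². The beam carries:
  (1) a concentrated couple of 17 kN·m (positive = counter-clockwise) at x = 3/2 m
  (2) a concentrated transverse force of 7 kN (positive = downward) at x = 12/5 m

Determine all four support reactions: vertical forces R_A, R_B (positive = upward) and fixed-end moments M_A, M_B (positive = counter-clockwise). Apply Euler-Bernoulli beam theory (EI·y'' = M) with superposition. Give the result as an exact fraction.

Load 1 — applied couple M₀=17 kN·m at a=3/2 m (b=L-a=9/2):
  R_A = 6M₀ab/L³ = 6·17·(3/2)·(9/2)/6³ = 51/16 kN
  M_A = M₀b(2a-b)/L² = 17·(9/2)·(2·(3/2)-(9/2))/6² = -51/16 kN·m
  R_B = -6M₀ab/L³ = -6·17·(3/2)·(9/2)/6³ = -51/16 kN
  M_B = M₀a(2b-a)/L² = 17·(3/2)·(2·(9/2)-(3/2))/6² = 85/16 kN·m
Load 2 — point force P=7 kN at a=12/5 m (b=L-a=18/5):
  R_A = Pb²(3a+b)/L³ = 7·(18/5)²·(3·(12/5)+(18/5))/6³ = 567/125 kN
  M_A = Pab²/L² = 7·(12/5)·(18/5)²/6² = 756/125 kN·m
  R_B = Pa²(a+3b)/L³ = 7·(12/5)²·((12/5)+3·(18/5))/6³ = 308/125 kN
  M_B = -Pa²b/L² = -7·(12/5)²·(18/5)/6² = -504/125 kN·m
Superposition: R_A = 15447/2000 kN, M_A = 5721/2000 kN·m, R_B = -1447/2000 kN, M_B = 2561/2000 kN·m

R_A = 15447/2000 kN, M_A = 5721/2000 kN·m, R_B = -1447/2000 kN, M_B = 2561/2000 kN·m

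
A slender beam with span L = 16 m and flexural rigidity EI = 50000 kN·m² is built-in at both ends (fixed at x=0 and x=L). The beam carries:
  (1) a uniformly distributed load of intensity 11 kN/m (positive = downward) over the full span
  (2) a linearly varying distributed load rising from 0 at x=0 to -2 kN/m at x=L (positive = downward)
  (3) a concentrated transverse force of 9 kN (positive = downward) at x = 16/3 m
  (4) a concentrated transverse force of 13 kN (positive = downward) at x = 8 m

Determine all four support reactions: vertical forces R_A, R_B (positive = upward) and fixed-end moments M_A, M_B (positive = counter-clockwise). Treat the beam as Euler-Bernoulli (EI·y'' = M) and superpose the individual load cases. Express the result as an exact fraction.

R_A = 2891/30 kN, M_A = 3974/15 kN·m, R_B = 2569/30 kN, M_B = -3686/15 kN·m

Load 1 — uniform load w=11 kN/m over full span:
  R_A = wL/2 = 11·16/2 = 88 kN
  M_A = wL²/12 = 11·16²/12 = 704/3 kN·m
  R_B = wL/2 = 11·16/2 = 88 kN
  M_B = -wL²/12 = -11·16²/12 = -704/3 kN·m
Load 2 — triangular load w₀=-2 kN/m (0→w₀ over full span):
  R_A = 3w₀L/20 = 3·(-2)·16/20 = -24/5 kN
  M_A = w₀L²/30 = (-2)·16²/30 = -256/15 kN·m
  R_B = 7w₀L/20 = 7·(-2)·16/20 = -56/5 kN
  M_B = -w₀L²/20 = -(-2)·16²/20 = 128/5 kN·m
Load 3 — point force P=9 kN at a=16/3 m (b=L-a=32/3):
  R_A = Pb²(3a+b)/L³ = 9·(32/3)²·(3·(16/3)+(32/3))/16³ = 20/3 kN
  M_A = Pab²/L² = 9·(16/3)·(32/3)²/16² = 64/3 kN·m
  R_B = Pa²(a+3b)/L³ = 9·(16/3)²·((16/3)+3·(32/3))/16³ = 7/3 kN
  M_B = -Pa²b/L² = -9·(16/3)²·(32/3)/16² = -32/3 kN·m
Load 4 — point force P=13 kN at a=8 m (b=L-a=8):
  R_A = Pb²(3a+b)/L³ = 13·8²·(3·8+8)/16³ = 13/2 kN
  M_A = Pab²/L² = 13·8·8²/16² = 26 kN·m
  R_B = Pa²(a+3b)/L³ = 13·8²·(8+3·8)/16³ = 13/2 kN
  M_B = -Pa²b/L² = -13·8²·8/16² = -26 kN·m
Superposition: R_A = 2891/30 kN, M_A = 3974/15 kN·m, R_B = 2569/30 kN, M_B = -3686/15 kN·m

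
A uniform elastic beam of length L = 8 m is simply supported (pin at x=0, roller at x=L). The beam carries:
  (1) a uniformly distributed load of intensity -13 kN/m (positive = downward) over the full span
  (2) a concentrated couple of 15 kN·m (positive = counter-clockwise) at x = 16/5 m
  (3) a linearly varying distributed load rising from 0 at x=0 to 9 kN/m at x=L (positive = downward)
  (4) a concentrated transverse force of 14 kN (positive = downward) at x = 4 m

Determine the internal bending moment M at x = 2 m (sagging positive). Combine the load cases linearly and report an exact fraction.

M(2) = -151/4 kN·m

Load 1 — uniform load w=-13 kN/m over full span:
  M_1 = wx(L-x)/2 = (-13)·2·(8-2)/2 = -78 kN·m
Load 2 — applied couple M₀=15 kN·m at a=16/5 m (b=L-a=24/5):
  M_2 = M₀x/L  [x≤a] = 15·2/8 = 15/4 kN·m
Load 3 — triangular load w₀=9 kN/m (0→w₀ over full span):
  M_3 = w₀Lx/6 - w₀x³/(6L) = 9·8·2/6 - 9·2³/(6·8) = 45/2 kN·m
Load 4 — point force P=14 kN at a=4 m (b=L-a=4):
  M_4 = Pbx/L  [x≤a] = 14·4·2/8 = 14 kN·m
Superposition: M = Σ M_i = -151/4 kN·m ≈ -37.750000 kN·m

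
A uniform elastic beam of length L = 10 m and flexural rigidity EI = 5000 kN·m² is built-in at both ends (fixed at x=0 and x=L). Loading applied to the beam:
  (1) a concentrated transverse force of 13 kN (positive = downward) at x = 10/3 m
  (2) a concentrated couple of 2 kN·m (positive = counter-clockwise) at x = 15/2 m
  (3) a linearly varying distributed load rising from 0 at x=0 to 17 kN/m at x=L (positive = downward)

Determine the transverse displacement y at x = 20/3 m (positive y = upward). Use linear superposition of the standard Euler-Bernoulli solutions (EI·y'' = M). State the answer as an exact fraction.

y(20/3) = -19423/437400 m

Load 1 — point force P=13 kN at a=10/3 m (b=L-a=20/3):
  y_1 = -Pa²(L-x)²(3bL-(3b+a)(L-x))/(6L³EI)  [x>a] = -13·(10/3)²·(10-(20/3))²·(3·(20/3)·10-(3·(20/3)+(10/3))·(10-(20/3)))/(6·10³·5000) = -143/21870 m
Load 2 — applied couple M₀=2 kN·m at a=15/2 m (b=L-a=5/2):
  y_2 = (R_Ax³/6 - M_Ax²/2)/EI  [x≤a] with R_A=9/40, M_A=5/8 = ((9/40)·(20/3)³/6 - (5/8)·(20/3)²/2)/5000 = -1/1800 m
Load 3 — triangular load w₀=17 kN/m (0→w₀ over full span):
  y_3 = -w₀x²(L-x)²(x+2L)/(120LEI) = -17·(20/3)²·(10-(20/3))²·((20/3)+2·10)/(120·10·5000) = -136/3645 m
Superposition: y = Σ y_i = -19423/437400 m ≈ -0.044406 m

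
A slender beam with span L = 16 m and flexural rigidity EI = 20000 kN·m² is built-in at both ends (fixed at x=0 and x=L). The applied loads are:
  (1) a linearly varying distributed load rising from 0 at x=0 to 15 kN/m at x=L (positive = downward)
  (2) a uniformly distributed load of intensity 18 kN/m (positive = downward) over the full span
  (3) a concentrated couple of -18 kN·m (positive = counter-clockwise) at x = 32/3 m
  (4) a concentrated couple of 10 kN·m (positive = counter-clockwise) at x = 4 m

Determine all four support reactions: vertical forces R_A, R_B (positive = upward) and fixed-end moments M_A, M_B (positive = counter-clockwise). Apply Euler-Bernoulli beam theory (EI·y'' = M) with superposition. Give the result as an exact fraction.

Load 1 — triangular load w₀=15 kN/m (0→w₀ over full span):
  R_A = 3w₀L/20 = 3·15·16/20 = 36 kN
  M_A = w₀L²/30 = 15·16²/30 = 128 kN·m
  R_B = 7w₀L/20 = 7·15·16/20 = 84 kN
  M_B = -w₀L²/20 = -15·16²/20 = -192 kN·m
Load 2 — uniform load w=18 kN/m over full span:
  R_A = wL/2 = 18·16/2 = 144 kN
  M_A = wL²/12 = 18·16²/12 = 384 kN·m
  R_B = wL/2 = 18·16/2 = 144 kN
  M_B = -wL²/12 = -18·16²/12 = -384 kN·m
Load 3 — applied couple M₀=-18 kN·m at a=32/3 m (b=L-a=16/3):
  R_A = 6M₀ab/L³ = 6·(-18)·(32/3)·(16/3)/16³ = -3/2 kN
  M_A = M₀b(2a-b)/L² = (-18)·(16/3)·(2·(32/3)-(16/3))/16² = -6 kN·m
  R_B = -6M₀ab/L³ = -6·(-18)·(32/3)·(16/3)/16³ = 3/2 kN
  M_B = M₀a(2b-a)/L² = (-18)·(32/3)·(2·(16/3)-(32/3))/16² = 0 kN·m
Load 4 — applied couple M₀=10 kN·m at a=4 m (b=L-a=12):
  R_A = 6M₀ab/L³ = 6·10·4·12/16³ = 45/64 kN
  M_A = M₀b(2a-b)/L² = 10·12·(2·4-12)/16² = -15/8 kN·m
  R_B = -6M₀ab/L³ = -6·10·4·12/16³ = -45/64 kN
  M_B = M₀a(2b-a)/L² = 10·4·(2·12-4)/16² = 25/8 kN·m
Superposition: R_A = 11469/64 kN, M_A = 4033/8 kN·m, R_B = 14643/64 kN, M_B = -4583/8 kN·m

R_A = 11469/64 kN, M_A = 4033/8 kN·m, R_B = 14643/64 kN, M_B = -4583/8 kN·m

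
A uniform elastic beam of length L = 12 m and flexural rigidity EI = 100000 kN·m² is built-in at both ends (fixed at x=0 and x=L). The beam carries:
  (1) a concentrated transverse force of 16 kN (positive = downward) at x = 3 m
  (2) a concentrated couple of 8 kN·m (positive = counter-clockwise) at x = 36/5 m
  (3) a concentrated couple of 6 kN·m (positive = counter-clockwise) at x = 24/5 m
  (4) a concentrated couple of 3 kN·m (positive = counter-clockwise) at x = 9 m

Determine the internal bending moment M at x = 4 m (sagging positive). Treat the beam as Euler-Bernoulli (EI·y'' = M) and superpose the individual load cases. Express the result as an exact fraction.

M(4) = 5851/400 kN·m

Load 1 — point force P=16 kN at a=3 m (b=L-a=9):
  M_1 = Pa²(a+3b)(L-x)/L³ - Pa²b/L²  [x>a] = 16·3²·(3+3·9)·(12-4)/12³ - 16·3²·9/12² = 11 kN·m
Load 2 — applied couple M₀=8 kN·m at a=36/5 m (b=L-a=24/5):
  M_2 = R_Ax - M_A  [x≤a] with R_A=24/25, M_A=64/25 = (24/25)·4 - (64/25) = 32/25 kN·m
Load 3 — applied couple M₀=6 kN·m at a=24/5 m (b=L-a=36/5):
  M_3 = R_Ax - M_A  [x≤a] with R_A=18/25, M_A=18/25 = (18/25)·4 - (18/25) = 54/25 kN·m
Load 4 — applied couple M₀=3 kN·m at a=9 m (b=L-a=3):
  M_4 = R_Ax - M_A  [x≤a] with R_A=9/32, M_A=15/16 = (9/32)·4 - (15/16) = 3/16 kN·m
Superposition: M = Σ M_i = 5851/400 kN·m ≈ 14.627500 kN·m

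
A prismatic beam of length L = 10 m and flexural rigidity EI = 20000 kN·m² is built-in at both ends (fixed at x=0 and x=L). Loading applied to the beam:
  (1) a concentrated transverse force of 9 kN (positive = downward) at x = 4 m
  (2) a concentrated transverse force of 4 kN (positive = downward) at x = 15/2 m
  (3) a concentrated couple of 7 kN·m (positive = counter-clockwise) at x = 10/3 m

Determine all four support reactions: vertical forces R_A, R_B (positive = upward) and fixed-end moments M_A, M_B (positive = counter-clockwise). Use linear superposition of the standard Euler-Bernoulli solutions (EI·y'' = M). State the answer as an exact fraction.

Load 1 — point force P=9 kN at a=4 m (b=L-a=6):
  R_A = Pb²(3a+b)/L³ = 9·6²·(3·4+6)/10³ = 729/125 kN
  M_A = Pab²/L² = 9·4·6²/10² = 324/25 kN·m
  R_B = Pa²(a+3b)/L³ = 9·4²·(4+3·6)/10³ = 396/125 kN
  M_B = -Pa²b/L² = -9·4²·6/10² = -216/25 kN·m
Load 2 — point force P=4 kN at a=15/2 m (b=L-a=5/2):
  R_A = Pb²(3a+b)/L³ = 4·(5/2)²·(3·(15/2)+(5/2))/10³ = 5/8 kN
  M_A = Pab²/L² = 4·(15/2)·(5/2)²/10² = 15/8 kN·m
  R_B = Pa²(a+3b)/L³ = 4·(15/2)²·((15/2)+3·(5/2))/10³ = 27/8 kN
  M_B = -Pa²b/L² = -4·(15/2)²·(5/2)/10² = -45/8 kN·m
Load 3 — applied couple M₀=7 kN·m at a=10/3 m (b=L-a=20/3):
  R_A = 6M₀ab/L³ = 6·7·(10/3)·(20/3)/10³ = 14/15 kN
  M_A = M₀b(2a-b)/L² = 7·(20/3)·(2·(10/3)-(20/3))/10² = 0 kN·m
  R_B = -6M₀ab/L³ = -6·7·(10/3)·(20/3)/10³ = -14/15 kN
  M_B = M₀a(2b-a)/L² = 7·(10/3)·(2·(20/3)-(10/3))/10² = 7/3 kN·m
Superposition: R_A = 22171/3000 kN, M_A = 2967/200 kN·m, R_B = 16829/3000 kN, M_B = -7159/600 kN·m

R_A = 22171/3000 kN, M_A = 2967/200 kN·m, R_B = 16829/3000 kN, M_B = -7159/600 kN·m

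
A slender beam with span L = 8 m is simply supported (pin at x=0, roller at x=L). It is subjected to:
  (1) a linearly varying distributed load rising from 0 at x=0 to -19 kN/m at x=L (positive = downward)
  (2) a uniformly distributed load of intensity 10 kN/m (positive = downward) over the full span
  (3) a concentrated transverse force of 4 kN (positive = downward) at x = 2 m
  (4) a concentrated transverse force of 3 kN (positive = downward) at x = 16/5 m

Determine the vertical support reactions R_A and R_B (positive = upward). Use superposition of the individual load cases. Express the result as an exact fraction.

Load 1 — triangular load w₀=-19 kN/m (0→w₀ over full span):
  R_A = w₀L/6 = (-19)·8/6 = -76/3 kN
  R_B = w₀L/3 = (-19)·8/3 = -152/3 kN
Load 2 — uniform load w=10 kN/m over full span:
  R_A = wL/2 = 10·8/2 = 40 kN
  R_B = wL/2 = 10·8/2 = 40 kN
Load 3 — point force P=4 kN at a=2 m (b=L-a=6):
  R_A = Pb/L = 4·6/8 = 3 kN
  R_B = Pa/L = 4·2/8 = 1 kN
Load 4 — point force P=3 kN at a=16/5 m (b=L-a=24/5):
  R_A = Pb/L = 3·(24/5)/8 = 9/5 kN
  R_B = Pa/L = 3·(16/5)/8 = 6/5 kN
Superposition: R_A = 292/15 kN, R_B = -127/15 kN

R_A = 292/15 kN, R_B = -127/15 kN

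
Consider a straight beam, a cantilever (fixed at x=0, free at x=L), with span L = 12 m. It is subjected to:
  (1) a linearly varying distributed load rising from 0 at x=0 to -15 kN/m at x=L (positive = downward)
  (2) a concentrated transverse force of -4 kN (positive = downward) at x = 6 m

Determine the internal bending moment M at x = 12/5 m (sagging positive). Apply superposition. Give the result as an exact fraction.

M(12/5) = 13032/25 kN·m

Load 1 — triangular load w₀=-15 kN/m (0→w₀ over full span):
  M_1 = w₀Lx/2 - w₀L²/3 - w₀x³/(6L) = (-15)·12·(12/5)/2 - (-15)·12²/3 - (-15)·(12/5)³/(6·12) = 12672/25 kN·m
Load 2 — point force P=-4 kN at a=6 m (b=L-a=6):
  M_2 = -P(a-x)  [x≤a] = -(-4)·(6-(12/5)) = 72/5 kN·m
Superposition: M = Σ M_i = 13032/25 kN·m ≈ 521.280000 kN·m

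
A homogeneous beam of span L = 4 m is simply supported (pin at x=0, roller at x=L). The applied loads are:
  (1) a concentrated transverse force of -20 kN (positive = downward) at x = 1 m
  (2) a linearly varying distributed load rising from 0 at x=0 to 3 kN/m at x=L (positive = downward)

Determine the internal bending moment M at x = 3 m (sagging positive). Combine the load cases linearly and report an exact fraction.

M(3) = -19/8 kN·m

Load 1 — point force P=-20 kN at a=1 m (b=L-a=3):
  M_1 = Pa(L-x)/L  [x>a] = (-20)·1·(4-3)/4 = -5 kN·m
Load 2 — triangular load w₀=3 kN/m (0→w₀ over full span):
  M_2 = w₀Lx/6 - w₀x³/(6L) = 3·4·3/6 - 3·3³/(6·4) = 21/8 kN·m
Superposition: M = Σ M_i = -19/8 kN·m ≈ -2.375000 kN·m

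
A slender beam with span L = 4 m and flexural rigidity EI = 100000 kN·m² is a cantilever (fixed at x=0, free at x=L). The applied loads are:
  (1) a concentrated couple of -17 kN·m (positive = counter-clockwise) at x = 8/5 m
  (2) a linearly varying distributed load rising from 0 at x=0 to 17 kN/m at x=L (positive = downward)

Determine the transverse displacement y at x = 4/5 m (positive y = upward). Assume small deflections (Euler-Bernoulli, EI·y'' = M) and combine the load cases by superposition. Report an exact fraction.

Load 1 — applied couple M₀=-17 kN·m at a=8/5 m (b=L-a=12/5):
  y_1 = M₀x²/(2EI)  [x≤a] = (-17)·(4/5)²/(2·100000) = -17/312500 m
Load 2 — triangular load w₀=17 kN/m (0→w₀ over full span):
  y_2 = (w₀Lx³/12-w₀L²x²/6-w₀x⁵/(120L))/EI = (17·4·(4/5)³/12-17·4²·(4/5)²/6-17·(4/5)⁵/(120·4))/100000 = -38267/146484375 m
Superposition: y = Σ y_i = -184943/585937500 m ≈ -0.000316 m

y(4/5) = -184943/585937500 m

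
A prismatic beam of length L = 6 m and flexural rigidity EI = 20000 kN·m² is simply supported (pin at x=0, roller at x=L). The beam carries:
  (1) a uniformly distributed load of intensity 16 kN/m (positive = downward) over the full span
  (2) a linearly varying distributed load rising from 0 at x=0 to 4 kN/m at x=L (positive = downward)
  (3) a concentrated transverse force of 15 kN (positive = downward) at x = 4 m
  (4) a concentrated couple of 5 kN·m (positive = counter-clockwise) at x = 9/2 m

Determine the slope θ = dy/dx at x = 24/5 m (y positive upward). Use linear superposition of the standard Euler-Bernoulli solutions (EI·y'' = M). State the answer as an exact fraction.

θ(24/5) = 4762597/600000000 rad

Load 1 — uniform load w=16 kN/m over full span:
  θ_1 = -w(L³-6Lx²+4x³)/(24EI) = -16·(6³-6·6·(24/5)²+4·(24/5)³)/(24·20000) = 891/156250 rad
Load 2 — triangular load w₀=4 kN/m (0→w₀ over full span):
  θ_2 = -w₀(7L⁴-30L²x²+15x⁴)/(360LEI) = -4·(7·6⁴-30·6²·(24/5)²+15·(24/5)⁴)/(360·6·20000) = 2271/3125000 rad
Load 3 — point force P=15 kN at a=4 m (b=L-a=2):
  θ_3 = -Pa(2L²-6Lx+3x²+a²)/(6LEI)  [x>a] = -15·4·(2·6²-6·6·(24/5)+3·(24/5)²+4²)/(6·6·20000) = 49/37500 rad
Load 4 — applied couple M₀=5 kN·m at a=9/2 m (b=L-a=3/2):
  θ_4 = (M₀x²/(2L)-M₀(x-a)+C₁)/EI  [x>a] with C₁=M₀(3b²-L²)/(6L)=-65/16 = (5·(24/5)²/(2·6)-5·((24/5)-(9/2))+(-65/16))/20000 = 323/1600000 rad
Superposition: θ = Σ θ_i = 4762597/600000000 rad ≈ 0.007938 rad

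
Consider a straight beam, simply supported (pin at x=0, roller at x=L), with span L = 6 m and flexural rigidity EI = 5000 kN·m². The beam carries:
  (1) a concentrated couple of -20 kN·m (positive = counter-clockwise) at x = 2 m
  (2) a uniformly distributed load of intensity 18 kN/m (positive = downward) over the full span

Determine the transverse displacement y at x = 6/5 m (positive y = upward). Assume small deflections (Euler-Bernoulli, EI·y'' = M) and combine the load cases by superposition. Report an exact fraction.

y(6/5) = -14794/390625 m

Load 1 — applied couple M₀=-20 kN·m at a=2 m (b=L-a=4):
  y_1 = (M₀x³/(6L)+C₁x)/EI  [x≤a] with C₁=M₀(3b²-L²)/(6L)=-20/3 = ((-20)·(6/5)³/(6·6)+(-20/3)·(6/5))/5000 = -28/15625 m
Load 2 — uniform load w=18 kN/m over full span:
  y_2 = -wx(L³-2Lx²+x³)/(24EI) = -18·(6/5)·(6³-2·6·(6/5)²+(6/5)³)/(24·5000) = -14094/390625 m
Superposition: y = Σ y_i = -14794/390625 m ≈ -0.037873 m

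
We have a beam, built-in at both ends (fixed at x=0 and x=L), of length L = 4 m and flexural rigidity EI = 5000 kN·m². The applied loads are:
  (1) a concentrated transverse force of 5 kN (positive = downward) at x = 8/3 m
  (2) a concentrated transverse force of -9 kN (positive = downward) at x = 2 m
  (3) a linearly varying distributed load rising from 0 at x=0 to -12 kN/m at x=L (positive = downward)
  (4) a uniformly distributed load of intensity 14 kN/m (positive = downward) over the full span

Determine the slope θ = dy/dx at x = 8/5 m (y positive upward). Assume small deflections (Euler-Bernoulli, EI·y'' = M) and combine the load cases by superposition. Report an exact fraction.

Load 1 — point force P=5 kN at a=8/3 m (b=L-a=4/3):
  θ_1 = -Pb²x(2aL-(3a+b)x)/(2L³EI)  [x≤a] = -5·(4/3)²·(8/5)·(2·(8/3)·4-(3·(8/3)+(4/3))·(8/5))/(2·4³·5000) = -4/28125 rad
Load 2 — point force P=-9 kN at a=2 m (b=L-a=2):
  θ_2 = -Pb²x(2aL-(3a+b)x)/(2L³EI)  [x≤a] = -(-9)·2²·(8/5)·(2·2·4-(3·2+2)·(8/5))/(2·4³·5000) = 9/31250 rad
Load 3 — triangular load w₀=-12 kN/m (0→w₀ over full span):
  θ_3 = -w₀(2x(L-x)(L-2x)(x+2L)+x²(L-x)²)/(120LEI) = -(-12)·(2·(8/5)·(4-(8/5))·(4-2·(8/5))·((8/5)+2·4)+(8/5)²·(4-(8/5))²)/(120·4·5000) = 144/390625 rad
Load 4 — uniform load w=14 kN/m over full span:
  θ_4 = -wx(L-x)(L-2x)/(12EI) = -14·(8/5)·(4-(8/5))·(4-2·(8/5))/(12·5000) = -56/78125 rad
Superposition: θ = Σ θ_i = -1423/7031250 rad ≈ -0.000202 rad

θ(8/5) = -1423/7031250 rad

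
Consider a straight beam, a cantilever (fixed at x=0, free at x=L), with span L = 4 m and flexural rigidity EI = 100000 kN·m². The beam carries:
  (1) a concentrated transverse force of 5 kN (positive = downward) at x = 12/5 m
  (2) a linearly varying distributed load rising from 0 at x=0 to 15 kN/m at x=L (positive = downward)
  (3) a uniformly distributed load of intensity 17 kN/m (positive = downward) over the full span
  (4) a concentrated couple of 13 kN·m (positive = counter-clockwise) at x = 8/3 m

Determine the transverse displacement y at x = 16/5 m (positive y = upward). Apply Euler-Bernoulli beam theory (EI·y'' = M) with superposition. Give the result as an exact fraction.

Load 1 — point force P=5 kN at a=12/5 m (b=L-a=8/5):
  y_1 = -Pa²(3x-a)/(6EI)  [x>a] = -5·(12/5)²·(3·(16/5)-(12/5))/(6·100000) = -27/78125 m
Load 2 — triangular load w₀=15 kN/m (0→w₀ over full span):
  y_2 = (w₀Lx³/12-w₀L²x²/6-w₀x⁵/(120L))/EI = (15·4·(16/5)³/12-15·4²·(16/5)²/6-15·(16/5)⁵/(120·4))/100000 = -25024/9765625 m
Load 3 — uniform load w=17 kN/m over full span:
  y_3 = -wx²(x²-4Lx+6L²)/(24EI) = -17·(16/5)²·((16/5)²-4·4·(16/5)+6·4²)/(24·100000) = -23392/5859375 m
Load 4 — applied couple M₀=13 kN·m at a=8/3 m (b=L-a=4/3):
  y_4 = M₀a(2x-a)/(2EI)  [x>a] = 13·(8/3)·(2·(16/5)-(8/3))/(2·100000) = 91/140625 m
Superposition: y = Σ y_i = -549596/87890625 m ≈ -0.006253 m

y(16/5) = -549596/87890625 m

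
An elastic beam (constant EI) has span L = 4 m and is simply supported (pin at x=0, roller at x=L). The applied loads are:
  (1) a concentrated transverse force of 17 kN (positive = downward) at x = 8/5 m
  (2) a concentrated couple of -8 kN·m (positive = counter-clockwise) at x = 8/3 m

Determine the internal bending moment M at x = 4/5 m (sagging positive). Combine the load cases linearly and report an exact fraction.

M(4/5) = 164/25 kN·m

Load 1 — point force P=17 kN at a=8/5 m (b=L-a=12/5):
  M_1 = Pbx/L  [x≤a] = 17·(12/5)·(4/5)/4 = 204/25 kN·m
Load 2 — applied couple M₀=-8 kN·m at a=8/3 m (b=L-a=4/3):
  M_2 = M₀x/L  [x≤a] = (-8)·(4/5)/4 = -8/5 kN·m
Superposition: M = Σ M_i = 164/25 kN·m ≈ 6.560000 kN·m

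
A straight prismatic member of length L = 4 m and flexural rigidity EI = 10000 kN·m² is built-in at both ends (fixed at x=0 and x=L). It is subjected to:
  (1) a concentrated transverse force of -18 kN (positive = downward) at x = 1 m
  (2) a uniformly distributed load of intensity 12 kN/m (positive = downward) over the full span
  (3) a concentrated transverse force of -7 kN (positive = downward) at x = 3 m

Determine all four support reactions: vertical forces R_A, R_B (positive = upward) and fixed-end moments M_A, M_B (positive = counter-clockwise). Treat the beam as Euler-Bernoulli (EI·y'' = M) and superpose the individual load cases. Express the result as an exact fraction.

Load 1 — point force P=-18 kN at a=1 m (b=L-a=3):
  R_A = Pb²(3a+b)/L³ = (-18)·3²·(3·1+3)/4³ = -243/16 kN
  M_A = Pab²/L² = (-18)·1·3²/4² = -81/8 kN·m
  R_B = Pa²(a+3b)/L³ = (-18)·1²·(1+3·3)/4³ = -45/16 kN
  M_B = -Pa²b/L² = -(-18)·1²·3/4² = 27/8 kN·m
Load 2 — uniform load w=12 kN/m over full span:
  R_A = wL/2 = 12·4/2 = 24 kN
  M_A = wL²/12 = 12·4²/12 = 16 kN·m
  R_B = wL/2 = 12·4/2 = 24 kN
  M_B = -wL²/12 = -12·4²/12 = -16 kN·m
Load 3 — point force P=-7 kN at a=3 m (b=L-a=1):
  R_A = Pb²(3a+b)/L³ = (-7)·1²·(3·3+1)/4³ = -35/32 kN
  M_A = Pab²/L² = (-7)·3·1²/4² = -21/16 kN·m
  R_B = Pa²(a+3b)/L³ = (-7)·3²·(3+3·1)/4³ = -189/32 kN
  M_B = -Pa²b/L² = -(-7)·3²·1/4² = 63/16 kN·m
Superposition: R_A = 247/32 kN, M_A = 73/16 kN·m, R_B = 489/32 kN, M_B = -139/16 kN·m

R_A = 247/32 kN, M_A = 73/16 kN·m, R_B = 489/32 kN, M_B = -139/16 kN·m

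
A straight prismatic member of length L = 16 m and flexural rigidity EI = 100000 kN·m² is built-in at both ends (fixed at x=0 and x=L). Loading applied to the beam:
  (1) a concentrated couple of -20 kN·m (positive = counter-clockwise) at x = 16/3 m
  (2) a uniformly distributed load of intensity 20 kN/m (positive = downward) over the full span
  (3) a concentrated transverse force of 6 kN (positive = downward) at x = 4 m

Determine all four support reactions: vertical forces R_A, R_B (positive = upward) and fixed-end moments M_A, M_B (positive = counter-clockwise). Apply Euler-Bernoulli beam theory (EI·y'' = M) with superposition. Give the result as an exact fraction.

R_A = 7843/48 kN, M_A = 2641/6 kN·m, R_B = 7805/48 kN, M_B = -2627/6 kN·m

Load 1 — applied couple M₀=-20 kN·m at a=16/3 m (b=L-a=32/3):
  R_A = 6M₀ab/L³ = 6·(-20)·(16/3)·(32/3)/16³ = -5/3 kN
  M_A = M₀b(2a-b)/L² = (-20)·(32/3)·(2·(16/3)-(32/3))/16² = 0 kN·m
  R_B = -6M₀ab/L³ = -6·(-20)·(16/3)·(32/3)/16³ = 5/3 kN
  M_B = M₀a(2b-a)/L² = (-20)·(16/3)·(2·(32/3)-(16/3))/16² = -20/3 kN·m
Load 2 — uniform load w=20 kN/m over full span:
  R_A = wL/2 = 20·16/2 = 160 kN
  M_A = wL²/12 = 20·16²/12 = 1280/3 kN·m
  R_B = wL/2 = 20·16/2 = 160 kN
  M_B = -wL²/12 = -20·16²/12 = -1280/3 kN·m
Load 3 — point force P=6 kN at a=4 m (b=L-a=12):
  R_A = Pb²(3a+b)/L³ = 6·12²·(3·4+12)/16³ = 81/16 kN
  M_A = Pab²/L² = 6·4·12²/16² = 27/2 kN·m
  R_B = Pa²(a+3b)/L³ = 6·4²·(4+3·12)/16³ = 15/16 kN
  M_B = -Pa²b/L² = -6·4²·12/16² = -9/2 kN·m
Superposition: R_A = 7843/48 kN, M_A = 2641/6 kN·m, R_B = 7805/48 kN, M_B = -2627/6 kN·m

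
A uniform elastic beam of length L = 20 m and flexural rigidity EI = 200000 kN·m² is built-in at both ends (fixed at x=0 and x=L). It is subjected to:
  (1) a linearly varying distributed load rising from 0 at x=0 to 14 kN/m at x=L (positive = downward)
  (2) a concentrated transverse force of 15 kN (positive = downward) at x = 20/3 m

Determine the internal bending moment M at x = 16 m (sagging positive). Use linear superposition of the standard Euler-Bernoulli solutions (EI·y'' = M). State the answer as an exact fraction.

Load 1 — triangular load w₀=14 kN/m (0→w₀ over full span):
  M_1 = 3w₀Lx/20 - w₀L²/30 - w₀x³/(6L) = 3·14·20·16/20 - 14·20²/30 - 14·16³/(6·20) = 112/15 kN·m
Load 2 — point force P=15 kN at a=20/3 m (b=L-a=40/3):
  M_2 = Pa²(a+3b)(L-x)/L³ - Pa²b/L²  [x>a] = 15·(20/3)²·((20/3)+3·(40/3))·(20-16)/20³ - 15·(20/3)²·(40/3)/20² = -20/3 kN·m
Superposition: M = Σ M_i = 4/5 kN·m ≈ 0.800000 kN·m

M(16) = 4/5 kN·m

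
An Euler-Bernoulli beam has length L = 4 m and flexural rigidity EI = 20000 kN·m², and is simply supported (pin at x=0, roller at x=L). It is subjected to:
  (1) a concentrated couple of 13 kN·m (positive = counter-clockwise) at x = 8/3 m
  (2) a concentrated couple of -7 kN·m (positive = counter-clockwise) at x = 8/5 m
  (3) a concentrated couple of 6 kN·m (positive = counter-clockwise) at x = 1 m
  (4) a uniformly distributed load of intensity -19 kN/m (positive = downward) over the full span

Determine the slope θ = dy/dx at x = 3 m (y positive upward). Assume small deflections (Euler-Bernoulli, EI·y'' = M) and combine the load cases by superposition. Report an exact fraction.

θ(3) = -28141/18000000 rad

Load 1 — applied couple M₀=13 kN·m at a=8/3 m (b=L-a=4/3):
  θ_1 = (M₀x²/(2L)-M₀(x-a)+C₁)/EI  [x>a] with C₁=M₀(3b²-L²)/(6L)=-52/9 = (13·3²/(2·4)-13·(3-(8/3))+(-52/9))/20000 = 13/57600 rad
Load 2 — applied couple M₀=-7 kN·m at a=8/5 m (b=L-a=12/5):
  θ_2 = (M₀x²/(2L)-M₀(x-a)+C₁)/EI  [x>a] with C₁=M₀(3b²-L²)/(6L)=-28/75 = ((-7)·3²/(2·4)-(-7)·(3-(8/5))+(-28/75))/20000 = 931/12000000 rad
Load 3 — applied couple M₀=6 kN·m at a=1 m (b=L-a=3):
  θ_3 = (M₀x²/(2L)-M₀(x-a)+C₁)/EI  [x>a] with C₁=M₀(3b²-L²)/(6L)=11/4 = (6·3²/(2·4)-6·(3-1)+(11/4))/20000 = -1/8000 rad
Load 4 — uniform load w=-19 kN/m over full span:
  θ_4 = -w(L³-6Lx²+4x³)/(24EI) = -(-19)·(4³-6·4·3²+4·3³)/(24·20000) = -209/120000 rad
Superposition: θ = Σ θ_i = -28141/18000000 rad ≈ -0.001563 rad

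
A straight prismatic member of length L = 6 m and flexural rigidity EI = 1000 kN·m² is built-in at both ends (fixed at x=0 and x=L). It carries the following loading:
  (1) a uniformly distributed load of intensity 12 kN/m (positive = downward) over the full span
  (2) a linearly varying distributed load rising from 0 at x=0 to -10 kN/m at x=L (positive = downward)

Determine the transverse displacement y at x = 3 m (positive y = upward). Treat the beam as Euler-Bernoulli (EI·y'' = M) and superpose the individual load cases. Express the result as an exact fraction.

Load 1 — uniform load w=12 kN/m over full span:
  y_1 = -wx²(L-x)²/(24EI) = -12·3²·(6-3)²/(24·1000) = -81/2000 m
Load 2 — triangular load w₀=-10 kN/m (0→w₀ over full span):
  y_2 = -w₀x²(L-x)²(x+2L)/(120LEI) = -(-10)·3²·(6-3)²·(3+2·6)/(120·6·1000) = 27/1600 m
Superposition: y = Σ y_i = -189/8000 m ≈ -0.023625 m

y(3) = -189/8000 m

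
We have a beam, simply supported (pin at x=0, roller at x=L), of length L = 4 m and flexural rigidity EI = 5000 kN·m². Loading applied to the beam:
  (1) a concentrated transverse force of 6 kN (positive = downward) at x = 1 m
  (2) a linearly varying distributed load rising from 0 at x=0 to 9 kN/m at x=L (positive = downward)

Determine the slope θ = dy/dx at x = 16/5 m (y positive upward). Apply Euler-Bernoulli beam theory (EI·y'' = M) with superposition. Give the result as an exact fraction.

Load 1 — point force P=6 kN at a=1 m (b=L-a=3):
  θ_1 = -Pa(2L²-6Lx+3x²+a²)/(6LEI)  [x>a] = -6·1·(2·4²-6·4·(16/5)+3·(16/5)²+1²)/(6·4·5000) = 327/500000 rad
Load 2 — triangular load w₀=9 kN/m (0→w₀ over full span):
  θ_2 = -w₀(7L⁴-30L²x²+15x⁴)/(360LEI) = -9·(7·4⁴-30·4²·(16/5)²+15·(16/5)⁴)/(360·4·5000) = 757/390625 rad
Superposition: θ = Σ θ_i = 32399/12500000 rad ≈ 0.002592 rad

θ(16/5) = 32399/12500000 rad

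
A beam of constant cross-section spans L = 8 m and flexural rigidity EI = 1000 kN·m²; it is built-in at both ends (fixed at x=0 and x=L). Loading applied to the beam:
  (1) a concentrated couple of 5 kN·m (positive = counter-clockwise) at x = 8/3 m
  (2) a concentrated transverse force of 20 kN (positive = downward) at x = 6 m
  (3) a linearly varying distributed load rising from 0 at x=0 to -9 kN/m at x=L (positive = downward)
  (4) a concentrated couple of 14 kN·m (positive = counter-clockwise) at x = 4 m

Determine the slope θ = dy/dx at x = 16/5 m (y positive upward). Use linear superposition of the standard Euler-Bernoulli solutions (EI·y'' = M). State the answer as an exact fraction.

Load 1 — applied couple M₀=5 kN·m at a=8/3 m (b=L-a=16/3):
  θ_1 = (R_Ax²/2 - M_Ax - M₀(x-a))/EI  [x>a] with R_A=5/6, M_A=0 = ((5/6)·(16/5)²/2 - 0·(16/5) - 5·((16/5)-(8/3)))/1000 = 1/625 rad
Load 2 — point force P=20 kN at a=6 m (b=L-a=2):
  θ_2 = -Pb²x(2aL-(3a+b)x)/(2L³EI)  [x≤a] = -20·2²·(16/5)·(2·6·8-(3·6+2)·(16/5))/(2·8³·1000) = -1/125 rad
Load 3 — triangular load w₀=-9 kN/m (0→w₀ over full span):
  θ_3 = -w₀(2x(L-x)(L-2x)(x+2L)+x²(L-x)²)/(120LEI) = -(-9)·(2·(16/5)·(8-(16/5))·(8-2·(16/5))·((16/5)+2·8)+(16/5)²·(8-(16/5))²)/(120·8·1000) = 864/78125 rad
Load 4 — applied couple M₀=14 kN·m at a=4 m (b=L-a=4):
  θ_4 = (R_Ax²/2 - M_Ax)/EI  [x≤a] with R_A=21/8, M_A=7/2 = ((21/8)·(16/5)²/2 - (7/2)·(16/5))/1000 = 7/3125 rad
Superposition: θ = Σ θ_i = 539/78125 rad ≈ 0.006899 rad

θ(16/5) = 539/78125 rad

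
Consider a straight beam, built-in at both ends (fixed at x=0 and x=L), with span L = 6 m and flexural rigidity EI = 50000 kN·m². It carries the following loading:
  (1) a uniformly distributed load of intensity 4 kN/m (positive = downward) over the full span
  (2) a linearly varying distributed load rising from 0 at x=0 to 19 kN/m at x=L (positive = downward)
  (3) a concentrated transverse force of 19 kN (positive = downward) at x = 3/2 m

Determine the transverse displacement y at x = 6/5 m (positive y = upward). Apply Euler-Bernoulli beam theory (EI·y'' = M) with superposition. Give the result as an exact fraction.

y(6/5) = -6002991/12500000000 m

Load 1 — uniform load w=4 kN/m over full span:
  y_1 = -wx²(L-x)²/(24EI) = -4·(6/5)²·(6-(6/5))²/(24·50000) = -216/1953125 m
Load 2 — triangular load w₀=19 kN/m (0→w₀ over full span):
  y_2 = -w₀x²(L-x)²(x+2L)/(120LEI) = -19·(6/5)²·(6-(6/5))²·((6/5)+2·6)/(120·6·50000) = -11286/48828125 m
Load 3 — point force P=19 kN at a=3/2 m (b=L-a=9/2):
  y_3 = -Pb²x²(3aL-(3a+b)x)/(6L³EI)  [x≤a] = -19·(9/2)²·(6/5)²·(3·(3/2)·6-(3·(3/2)+(9/2))·(6/5))/(6·6³·50000) = -13851/100000000 m
Superposition: y = Σ y_i = -6002991/12500000000 m ≈ -0.000480 m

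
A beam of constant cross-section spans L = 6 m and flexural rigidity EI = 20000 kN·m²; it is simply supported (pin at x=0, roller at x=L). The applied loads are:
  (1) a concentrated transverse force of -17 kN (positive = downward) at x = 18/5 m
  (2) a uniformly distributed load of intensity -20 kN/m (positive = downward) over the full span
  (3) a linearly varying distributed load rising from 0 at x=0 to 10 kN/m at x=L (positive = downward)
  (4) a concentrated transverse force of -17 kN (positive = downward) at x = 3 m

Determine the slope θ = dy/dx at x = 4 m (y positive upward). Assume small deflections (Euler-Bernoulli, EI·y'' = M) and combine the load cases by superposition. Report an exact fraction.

θ(4) = -479081/90000000 rad

Load 1 — point force P=-17 kN at a=18/5 m (b=L-a=12/5):
  θ_1 = -Pa(2L²-6Lx+3x²+a²)/(6LEI)  [x>a] = -(-17)·(18/5)·(2·6²-6·6·4+3·4²+(18/5)²)/(6·6·20000) = -1173/1250000 rad
Load 2 — uniform load w=-20 kN/m over full span:
  θ_2 = -w(L³-6Lx²+4x³)/(24EI) = -(-20)·(6³-6·6·4²+4·4³)/(24·20000) = -13/3000 rad
Load 3 — triangular load w₀=10 kN/m (0→w₀ over full span):
  θ_3 = -w₀(7L⁴-30L²x²+15x⁴)/(360LEI) = -10·(7·6⁴-30·6²·4²+15·4⁴)/(360·6·20000) = 91/90000 rad
Load 4 — point force P=-17 kN at a=3 m (b=L-a=3):
  θ_4 = -Pa(2L²-6Lx+3x²+a²)/(6LEI)  [x>a] = -(-17)·3·(2·6²-6·6·4+3·4²+3²)/(6·6·20000) = -17/16000 rad
Superposition: θ = Σ θ_i = -479081/90000000 rad ≈ -0.005323 rad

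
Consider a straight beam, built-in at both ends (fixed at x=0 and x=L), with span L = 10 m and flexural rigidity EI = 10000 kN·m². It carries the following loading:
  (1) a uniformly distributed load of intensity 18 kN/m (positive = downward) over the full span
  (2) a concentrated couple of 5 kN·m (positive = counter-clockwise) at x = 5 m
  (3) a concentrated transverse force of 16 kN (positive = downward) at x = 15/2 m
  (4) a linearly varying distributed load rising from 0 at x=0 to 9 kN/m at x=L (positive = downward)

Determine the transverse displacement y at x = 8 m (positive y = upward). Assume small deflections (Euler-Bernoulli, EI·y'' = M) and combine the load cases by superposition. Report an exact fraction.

Load 1 — uniform load w=18 kN/m over full span:
  y_1 = -wx²(L-x)²/(24EI) = -18·8²·(10-8)²/(24·10000) = -12/625 m
Load 2 — applied couple M₀=5 kN·m at a=5 m (b=L-a=5):
  y_2 = (R_Ax³/6 - M_Ax²/2 - M₀(x-a)²/2)/EI  [x>a] with R_A=3/4, M_A=5/4 = ((3/4)·8³/6 - (5/4)·8²/2 - 5·(8-5)²/2)/10000 = 3/20000 m
Load 3 — point force P=16 kN at a=15/2 m (b=L-a=5/2):
  y_3 = -Pa²(L-x)²(3bL-(3b+a)(L-x))/(6L³EI)  [x>a] = -16·(15/2)²·(10-8)²·(3·(5/2)·10-(3·(5/2)+(15/2))·(10-8))/(6·10³·10000) = -27/10000 m
Load 4 — triangular load w₀=9 kN/m (0→w₀ over full span):
  y_4 = -w₀x²(L-x)²(x+2L)/(120LEI) = -9·8²·(10-8)²·(8+2·10)/(120·10·10000) = -84/15625 m
Superposition: y = Σ y_i = -13563/500000 m ≈ -0.027126 m

y(8) = -13563/500000 m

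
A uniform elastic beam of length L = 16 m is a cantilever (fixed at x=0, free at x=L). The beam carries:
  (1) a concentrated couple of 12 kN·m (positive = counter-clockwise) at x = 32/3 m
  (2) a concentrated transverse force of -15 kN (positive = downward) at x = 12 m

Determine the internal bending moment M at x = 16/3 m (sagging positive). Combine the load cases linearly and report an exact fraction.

Load 1 — applied couple M₀=12 kN·m at a=32/3 m (b=L-a=16/3):
  M_1 = M₀  [x≤a] = 12 = 12 kN·m
Load 2 — point force P=-15 kN at a=12 m (b=L-a=4):
  M_2 = -P(a-x)  [x≤a] = -(-15)·(12-(16/3)) = 100 kN·m
Superposition: M = Σ M_i = 112 kN·m ≈ 112.000000 kN·m

M(16/3) = 112 kN·m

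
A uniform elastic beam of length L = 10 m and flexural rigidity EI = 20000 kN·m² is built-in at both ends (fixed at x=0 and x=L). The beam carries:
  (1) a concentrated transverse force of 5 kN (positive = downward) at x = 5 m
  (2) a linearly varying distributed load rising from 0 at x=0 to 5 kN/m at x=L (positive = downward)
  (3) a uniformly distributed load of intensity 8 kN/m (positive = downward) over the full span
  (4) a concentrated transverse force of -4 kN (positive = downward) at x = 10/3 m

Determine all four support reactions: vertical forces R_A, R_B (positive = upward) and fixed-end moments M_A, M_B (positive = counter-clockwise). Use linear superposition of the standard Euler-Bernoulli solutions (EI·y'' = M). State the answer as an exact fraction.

R_A = 1270/27 kN, M_A = 9035/108 kN·m, R_B = 1592/27 kN, M_B = -10255/108 kN·m

Load 1 — point force P=5 kN at a=5 m (b=L-a=5):
  R_A = Pb²(3a+b)/L³ = 5·5²·(3·5+5)/10³ = 5/2 kN
  M_A = Pab²/L² = 5·5·5²/10² = 25/4 kN·m
  R_B = Pa²(a+3b)/L³ = 5·5²·(5+3·5)/10³ = 5/2 kN
  M_B = -Pa²b/L² = -5·5²·5/10² = -25/4 kN·m
Load 2 — triangular load w₀=5 kN/m (0→w₀ over full span):
  R_A = 3w₀L/20 = 3·5·10/20 = 15/2 kN
  M_A = w₀L²/30 = 5·10²/30 = 50/3 kN·m
  R_B = 7w₀L/20 = 7·5·10/20 = 35/2 kN
  M_B = -w₀L²/20 = -5·10²/20 = -25 kN·m
Load 3 — uniform load w=8 kN/m over full span:
  R_A = wL/2 = 8·10/2 = 40 kN
  M_A = wL²/12 = 8·10²/12 = 200/3 kN·m
  R_B = wL/2 = 8·10/2 = 40 kN
  M_B = -wL²/12 = -8·10²/12 = -200/3 kN·m
Load 4 — point force P=-4 kN at a=10/3 m (b=L-a=20/3):
  R_A = Pb²(3a+b)/L³ = (-4)·(20/3)²·(3·(10/3)+(20/3))/10³ = -80/27 kN
  M_A = Pab²/L² = (-4)·(10/3)·(20/3)²/10² = -160/27 kN·m
  R_B = Pa²(a+3b)/L³ = (-4)·(10/3)²·((10/3)+3·(20/3))/10³ = -28/27 kN
  M_B = -Pa²b/L² = -(-4)·(10/3)²·(20/3)/10² = 80/27 kN·m
Superposition: R_A = 1270/27 kN, M_A = 9035/108 kN·m, R_B = 1592/27 kN, M_B = -10255/108 kN·m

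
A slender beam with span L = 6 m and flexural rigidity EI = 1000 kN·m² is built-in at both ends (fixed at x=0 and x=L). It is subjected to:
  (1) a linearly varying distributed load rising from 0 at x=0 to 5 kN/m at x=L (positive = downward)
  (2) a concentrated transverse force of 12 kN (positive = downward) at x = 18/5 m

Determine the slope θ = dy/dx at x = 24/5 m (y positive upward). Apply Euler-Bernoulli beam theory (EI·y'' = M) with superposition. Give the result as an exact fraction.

θ(24/5) = 4473/390625 rad

Load 1 — triangular load w₀=5 kN/m (0→w₀ over full span):
  θ_1 = -w₀(2x(L-x)(L-2x)(x+2L)+x²(L-x)²)/(120LEI) = -5·(2·(24/5)·(6-(24/5))·(6-2·(24/5))·((24/5)+2·6)+(24/5)²·(6-(24/5))²)/(120·6·1000) = 72/15625 rad
Load 2 — point force P=12 kN at a=18/5 m (b=L-a=12/5):
  θ_2 = Pa²(L-x)(2bL-(3b+a)(L-x))/(2L³EI)  [x>a] = 12·(18/5)²·(6-(24/5))·(2·(12/5)·6-(3·(12/5)+(18/5))·(6-(24/5)))/(2·6³·1000) = 2673/390625 rad
Superposition: θ = Σ θ_i = 4473/390625 rad ≈ 0.011451 rad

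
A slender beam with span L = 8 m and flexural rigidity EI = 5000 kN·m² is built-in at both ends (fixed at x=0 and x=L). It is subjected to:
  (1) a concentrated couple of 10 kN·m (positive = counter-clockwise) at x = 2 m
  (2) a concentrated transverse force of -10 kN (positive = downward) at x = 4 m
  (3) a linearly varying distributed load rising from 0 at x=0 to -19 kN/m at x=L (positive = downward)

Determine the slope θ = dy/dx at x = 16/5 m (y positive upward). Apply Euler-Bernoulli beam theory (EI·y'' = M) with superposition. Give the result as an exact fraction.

θ(16/5) = 9671/1562500 rad

Load 1 — applied couple M₀=10 kN·m at a=2 m (b=L-a=6):
  θ_1 = (R_Ax²/2 - M_Ax - M₀(x-a))/EI  [x>a] with R_A=45/32, M_A=-15/8 = ((45/32)·(16/5)²/2 - (-15/8)·(16/5) - 10·((16/5)-2))/5000 = 3/12500 rad
Load 2 — point force P=-10 kN at a=4 m (b=L-a=4):
  θ_2 = -Pb²x(2aL-(3a+b)x)/(2L³EI)  [x≤a] = -(-10)·4²·(16/5)·(2·4·8-(3·4+4)·(16/5))/(2·8³·5000) = 4/3125 rad
Load 3 — triangular load w₀=-19 kN/m (0→w₀ over full span):
  θ_3 = -w₀(2x(L-x)(L-2x)(x+2L)+x²(L-x)²)/(120LEI) = -(-19)·(2·(16/5)·(8-(16/5))·(8-2·(16/5))·((16/5)+2·8)+(16/5)²·(8-(16/5))²)/(120·8·5000) = 1824/390625 rad
Superposition: θ = Σ θ_i = 9671/1562500 rad ≈ 0.006189 rad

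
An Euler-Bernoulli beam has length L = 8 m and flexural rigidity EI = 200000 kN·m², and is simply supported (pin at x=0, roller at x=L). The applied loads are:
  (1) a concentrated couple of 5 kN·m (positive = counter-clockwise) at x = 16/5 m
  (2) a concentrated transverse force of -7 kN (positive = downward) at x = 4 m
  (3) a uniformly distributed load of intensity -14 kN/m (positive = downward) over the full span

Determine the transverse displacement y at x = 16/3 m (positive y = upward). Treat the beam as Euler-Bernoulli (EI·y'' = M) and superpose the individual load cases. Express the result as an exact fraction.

Load 1 — applied couple M₀=5 kN·m at a=16/5 m (b=L-a=24/5):
  y_1 = (M₀x³/(6L)-M₀(x-a)²/2+C₁x)/EI  [x>a] with C₁=M₀(3b²-L²)/(6L)=8/15 = (5·(16/3)³/(6·8)-5·((16/3)-(16/5))²/2+(8/15)·(16/3))/200000 = 46/1265625 m
Load 2 — point force P=-7 kN at a=4 m (b=L-a=4):
  y_2 = -Pa(L-x)(2Lx-a²-x²)/(6LEI)  [x>a] = -(-7)·4·(8-(16/3))·(2·8·(16/3)-4²-(16/3)²)/(6·8·200000) = 161/506250 m
Load 3 — uniform load w=-14 kN/m over full span:
  y_3 = -wx(L³-2Lx²+x³)/(24EI) = -(-14)·(16/3)·(8³-2·8·(16/3)²+(16/3)³)/(24·200000) = 2464/759375 m
Superposition: y = Σ y_i = 27331/7593750 m ≈ 0.003599 m

y(16/3) = 27331/7593750 m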